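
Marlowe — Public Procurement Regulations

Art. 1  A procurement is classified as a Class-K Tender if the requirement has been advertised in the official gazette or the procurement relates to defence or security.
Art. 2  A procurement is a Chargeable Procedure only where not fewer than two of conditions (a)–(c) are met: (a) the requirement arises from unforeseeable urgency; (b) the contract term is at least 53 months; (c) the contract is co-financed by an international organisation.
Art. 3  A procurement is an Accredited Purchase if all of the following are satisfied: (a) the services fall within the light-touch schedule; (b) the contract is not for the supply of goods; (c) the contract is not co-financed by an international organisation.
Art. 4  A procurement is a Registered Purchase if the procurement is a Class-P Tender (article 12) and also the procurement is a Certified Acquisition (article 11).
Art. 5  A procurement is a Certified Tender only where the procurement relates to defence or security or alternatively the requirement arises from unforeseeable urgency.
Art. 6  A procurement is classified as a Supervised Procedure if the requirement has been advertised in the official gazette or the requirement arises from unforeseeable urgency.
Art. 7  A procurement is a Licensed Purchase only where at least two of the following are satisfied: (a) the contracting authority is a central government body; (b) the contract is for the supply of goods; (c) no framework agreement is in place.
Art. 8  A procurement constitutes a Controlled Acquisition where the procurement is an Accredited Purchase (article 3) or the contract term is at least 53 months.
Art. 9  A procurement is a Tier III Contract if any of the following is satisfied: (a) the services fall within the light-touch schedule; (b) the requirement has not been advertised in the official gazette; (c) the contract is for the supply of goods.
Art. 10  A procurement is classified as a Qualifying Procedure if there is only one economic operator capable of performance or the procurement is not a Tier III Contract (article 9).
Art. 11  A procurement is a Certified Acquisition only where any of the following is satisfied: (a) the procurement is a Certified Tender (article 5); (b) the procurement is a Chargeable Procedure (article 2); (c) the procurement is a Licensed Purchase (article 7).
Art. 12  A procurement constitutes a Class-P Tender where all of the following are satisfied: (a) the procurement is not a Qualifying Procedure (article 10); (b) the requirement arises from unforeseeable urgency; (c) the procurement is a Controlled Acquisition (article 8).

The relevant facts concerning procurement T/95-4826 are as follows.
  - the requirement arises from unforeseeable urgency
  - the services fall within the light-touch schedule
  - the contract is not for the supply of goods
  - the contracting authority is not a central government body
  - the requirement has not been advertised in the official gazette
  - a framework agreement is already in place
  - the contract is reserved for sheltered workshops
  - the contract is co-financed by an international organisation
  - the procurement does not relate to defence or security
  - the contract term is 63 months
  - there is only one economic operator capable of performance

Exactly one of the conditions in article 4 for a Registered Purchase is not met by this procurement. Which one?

article 9 — Tier III Contract: [the services fall within the light-touch schedule? yes] OR [the requirement has not been advertised in the official gazette? yes] OR [the contract is for the supply of goods? no] → satisfied.
article 10 — Qualifying Procedure: [there is only one economic operator capable of performance? yes] OR [not a Tier III Contract (article 9)? no] → satisfied.
article 3 — Accredited Purchase: [the services fall within the light-touch schedule? yes] AND [the contract is not for the supply of goods? yes] AND [the contract is not co-financed by an international organisation? no] → not satisfied.
article 8 — Controlled Acquisition: [Accredited Purchase (article 3)? no] OR [contract term: 63 months ≥ 53 months? yes] → satisfied.
article 12 — Class-P Tender: [not a Qualifying Procedure (article 10)? no] AND [the requirement arises from unforeseeable urgency? yes] AND [Controlled Acquisition (article 8)? yes] → not satisfied.
article 5 — Certified Tender: [the procurement relates to defence or security? no] OR [the requirement arises from unforeseeable urgency? yes] → satisfied.
article 2 — Chargeable Procedure: the requirement arises from unforeseeable urgency? yes; contract term: 63 months ≥ 53 months? yes; the contract is co-financed by an international organisation? yes — 3 of 3 hold (need ≥2) → satisfied.
article 7 — Licensed Purchase: the contracting authority is a central government body? no; the contract is for the supply of goods? no; no framework agreement is in place? no — 0 of 3 hold (need ≥2) → not satisfied.
article 11 — Certified Acquisition: [Certified Tender (article 5)? yes] OR [Chargeable Procedure (article 2)? yes] OR [Licensed Purchase (article 7)? no] → satisfied.
article 4 — Registered Purchase: [Class-P Tender (article 12)? no] AND [Certified Acquisition (article 11)? yes] → not satisfied.

Class-P Tender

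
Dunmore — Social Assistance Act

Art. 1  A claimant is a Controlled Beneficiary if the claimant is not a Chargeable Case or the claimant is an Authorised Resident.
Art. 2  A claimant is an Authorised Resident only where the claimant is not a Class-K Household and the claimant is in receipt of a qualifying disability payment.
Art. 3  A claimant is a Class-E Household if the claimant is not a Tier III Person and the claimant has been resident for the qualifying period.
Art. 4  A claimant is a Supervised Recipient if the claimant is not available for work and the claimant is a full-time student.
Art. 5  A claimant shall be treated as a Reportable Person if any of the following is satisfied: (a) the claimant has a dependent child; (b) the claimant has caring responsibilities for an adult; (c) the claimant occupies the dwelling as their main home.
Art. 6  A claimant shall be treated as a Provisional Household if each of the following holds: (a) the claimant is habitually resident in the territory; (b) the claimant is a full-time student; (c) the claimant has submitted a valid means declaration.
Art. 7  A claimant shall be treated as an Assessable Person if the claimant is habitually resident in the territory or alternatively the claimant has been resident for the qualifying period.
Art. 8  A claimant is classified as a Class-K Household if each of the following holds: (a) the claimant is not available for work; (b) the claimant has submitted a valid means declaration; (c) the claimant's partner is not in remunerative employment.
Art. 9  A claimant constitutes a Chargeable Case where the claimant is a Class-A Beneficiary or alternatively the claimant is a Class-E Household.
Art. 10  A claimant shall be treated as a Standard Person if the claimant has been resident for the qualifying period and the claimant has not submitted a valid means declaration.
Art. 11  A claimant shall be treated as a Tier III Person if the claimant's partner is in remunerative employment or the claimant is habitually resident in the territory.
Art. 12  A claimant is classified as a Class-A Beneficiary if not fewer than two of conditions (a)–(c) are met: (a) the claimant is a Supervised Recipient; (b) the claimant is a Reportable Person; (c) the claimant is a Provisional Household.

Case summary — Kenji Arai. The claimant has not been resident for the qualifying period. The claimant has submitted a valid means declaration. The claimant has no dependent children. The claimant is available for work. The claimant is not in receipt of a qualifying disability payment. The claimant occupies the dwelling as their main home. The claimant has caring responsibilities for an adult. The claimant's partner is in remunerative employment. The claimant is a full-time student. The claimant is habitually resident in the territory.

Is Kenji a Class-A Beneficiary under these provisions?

article 4 — Supervised Recipient: [the claimant is not available for work? no] AND [the claimant is a full-time student? yes] → not satisfied.
article 5 — Reportable Person: [the claimant has a dependent child? no] OR [the claimant has caring responsibilities for an adult? yes] OR [the claimant occupies the dwelling as their main home? yes] → satisfied.
article 6 — Provisional Household: [the claimant is habitually resident in the territory? yes] AND [the claimant is a full-time student? yes] AND [the claimant has submitted a valid means declaration? yes] → satisfied.
article 12 — Class-A Beneficiary: Supervised Recipient (article 4)? no; Reportable Person (article 5)? yes; Provisional Household (article 6)? yes — 2 of 3 hold (need ≥2) → satisfied.

Yes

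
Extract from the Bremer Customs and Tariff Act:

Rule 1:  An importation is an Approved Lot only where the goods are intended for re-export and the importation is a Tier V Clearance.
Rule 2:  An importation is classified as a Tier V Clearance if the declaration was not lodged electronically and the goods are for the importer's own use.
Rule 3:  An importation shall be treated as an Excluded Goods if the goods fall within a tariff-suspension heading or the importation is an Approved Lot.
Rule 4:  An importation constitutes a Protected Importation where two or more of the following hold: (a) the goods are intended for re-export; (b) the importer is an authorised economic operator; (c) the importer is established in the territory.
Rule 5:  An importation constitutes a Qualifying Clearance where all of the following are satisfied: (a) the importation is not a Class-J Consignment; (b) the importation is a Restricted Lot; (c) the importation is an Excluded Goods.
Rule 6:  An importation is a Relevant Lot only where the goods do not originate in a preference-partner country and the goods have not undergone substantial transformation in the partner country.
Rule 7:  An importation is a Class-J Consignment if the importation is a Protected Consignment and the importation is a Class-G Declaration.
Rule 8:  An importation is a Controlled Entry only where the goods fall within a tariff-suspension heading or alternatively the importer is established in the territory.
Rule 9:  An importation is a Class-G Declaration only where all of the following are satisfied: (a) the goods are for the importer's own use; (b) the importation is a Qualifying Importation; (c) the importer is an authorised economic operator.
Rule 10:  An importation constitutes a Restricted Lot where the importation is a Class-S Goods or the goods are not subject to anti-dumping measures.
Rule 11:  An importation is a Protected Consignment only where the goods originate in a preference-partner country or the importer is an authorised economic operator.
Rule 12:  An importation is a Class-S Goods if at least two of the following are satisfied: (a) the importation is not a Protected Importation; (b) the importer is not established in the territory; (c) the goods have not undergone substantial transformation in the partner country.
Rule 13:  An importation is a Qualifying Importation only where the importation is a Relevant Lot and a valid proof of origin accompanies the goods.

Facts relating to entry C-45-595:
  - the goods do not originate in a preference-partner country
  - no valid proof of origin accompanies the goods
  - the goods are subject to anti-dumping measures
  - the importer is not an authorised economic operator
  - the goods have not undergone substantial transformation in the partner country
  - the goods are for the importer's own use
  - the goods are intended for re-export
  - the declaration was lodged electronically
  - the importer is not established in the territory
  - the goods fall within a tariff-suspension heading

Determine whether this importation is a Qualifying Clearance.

Yes

Under rule 11: the goods originate in a preference-partner country? no; or the importer is an authorised economic operator? no. So the importation is not a Protected Consignment.
Under rule 6: the goods do not originate in a preference-partner country? yes; and the goods have not undergone substantial transformation in the partner country? yes. So the importation is a Relevant Lot.
Under rule 13: Relevant Lot (rule 6)? yes; and a valid proof of origin accompanies the goods? no. So the importation is not a Qualifying Importation.
Under rule 9: the goods are for the importer's own use? yes; and Qualifying Importation (rule 13)? no; and the importer is an authorised economic operator? no. So the importation is not a Class-G Declaration.
Under rule 7: Protected Consignment (rule 11)? no; and Class-G Declaration (rule 9)? no. So the importation is not a Class-J Consignment.
Under rule 4: the goods are intended for re-export? yes; the importer is an authorised economic operator? no; the importer is established in the territory? no — 1 of 3 hold (need ≥2) → not satisfied.
Under rule 12: not a Protected Importation (rule 4)? yes; the importer is not established in the territory? yes; the goods have not undergone substantial transformation in the partner country? yes — 3 of 3 hold (need ≥2) → satisfied.
Under rule 10: Class-S Goods (rule 12)? yes; or the goods are not subject to anti-dumping measures? no. So the importation is a Restricted Lot.
Under rule 2: the declaration was not lodged electronically? no; and the goods are for the importer's own use? yes. So the importation is not a Tier V Clearance.
Under rule 1: the goods are intended for re-export? yes; and Tier V Clearance (rule 2)? no. So the importation is not an Approved Lot.
Under rule 3: the goods fall within a tariff-suspension heading? yes; or Approved Lot (rule 1)? no. So the importation is an Excluded Goods.
Under rule 5: not a Class-J Consignment (rule 7)? yes; and Restricted Lot (rule 10)? yes; and Excluded Goods (rule 3)? yes. So the importation is a Qualifying Clearance.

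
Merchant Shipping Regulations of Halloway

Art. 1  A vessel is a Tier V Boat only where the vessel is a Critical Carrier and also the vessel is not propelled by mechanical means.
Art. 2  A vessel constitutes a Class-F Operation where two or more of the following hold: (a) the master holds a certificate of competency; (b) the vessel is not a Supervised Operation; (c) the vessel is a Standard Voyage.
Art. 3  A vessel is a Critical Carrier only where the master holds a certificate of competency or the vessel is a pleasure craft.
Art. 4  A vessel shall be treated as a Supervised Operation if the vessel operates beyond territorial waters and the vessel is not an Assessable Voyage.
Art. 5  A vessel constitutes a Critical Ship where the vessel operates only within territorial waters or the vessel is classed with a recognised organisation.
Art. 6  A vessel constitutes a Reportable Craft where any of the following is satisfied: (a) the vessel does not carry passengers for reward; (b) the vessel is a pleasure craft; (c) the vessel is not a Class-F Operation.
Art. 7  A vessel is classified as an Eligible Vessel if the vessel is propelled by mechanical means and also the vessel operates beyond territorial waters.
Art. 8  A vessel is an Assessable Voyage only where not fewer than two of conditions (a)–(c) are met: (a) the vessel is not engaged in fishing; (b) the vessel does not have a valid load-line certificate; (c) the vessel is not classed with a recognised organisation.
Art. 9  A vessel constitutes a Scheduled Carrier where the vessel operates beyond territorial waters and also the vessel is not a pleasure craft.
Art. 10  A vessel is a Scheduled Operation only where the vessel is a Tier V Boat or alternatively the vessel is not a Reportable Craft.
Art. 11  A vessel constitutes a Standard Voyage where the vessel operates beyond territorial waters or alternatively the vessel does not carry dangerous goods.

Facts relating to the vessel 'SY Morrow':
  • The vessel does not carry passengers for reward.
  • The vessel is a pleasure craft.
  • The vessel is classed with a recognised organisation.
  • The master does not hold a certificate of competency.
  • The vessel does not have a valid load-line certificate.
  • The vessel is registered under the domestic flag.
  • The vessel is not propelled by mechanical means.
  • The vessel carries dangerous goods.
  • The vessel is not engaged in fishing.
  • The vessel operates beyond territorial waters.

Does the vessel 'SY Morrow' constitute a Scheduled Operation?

Yes

article 3 — Critical Carrier: [the master holds a certificate of competency? no] OR [the vessel is a pleasure craft? yes] → satisfied.
article 1 — Tier V Boat: [Critical Carrier (article 3)? yes] AND [the vessel is not propelled by mechanical means? yes] → satisfied.
article 8 — Assessable Voyage: the vessel is not engaged in fishing? yes; the vessel does not have a valid load-line certificate? yes; the vessel is not classed with a recognised organisation? no — 2 of 3 hold (need ≥2) → satisfied.
article 4 — Supervised Operation: [the vessel operates beyond territorial waters? yes] AND [not an Assessable Voyage (article 8)? no] → not satisfied.
article 11 — Standard Voyage: [the vessel operates beyond territorial waters? yes] OR [the vessel does not carry dangerous goods? no] → satisfied.
article 2 — Class-F Operation: the master holds a certificate of competency? no; not a Supervised Operation (article 4)? yes; Standard Voyage (article 11)? yes — 2 of 3 hold (need ≥2) → satisfied.
article 6 — Reportable Craft: [the vessel does not carry passengers for reward? yes] OR [the vessel is a pleasure craft? yes] OR [not a Class-F Operation (article 2)? no] → satisfied.
article 10 — Scheduled Operation: [Tier V Boat (article 1)? yes] OR [not a Reportable Craft (article 6)? no] → satisfied.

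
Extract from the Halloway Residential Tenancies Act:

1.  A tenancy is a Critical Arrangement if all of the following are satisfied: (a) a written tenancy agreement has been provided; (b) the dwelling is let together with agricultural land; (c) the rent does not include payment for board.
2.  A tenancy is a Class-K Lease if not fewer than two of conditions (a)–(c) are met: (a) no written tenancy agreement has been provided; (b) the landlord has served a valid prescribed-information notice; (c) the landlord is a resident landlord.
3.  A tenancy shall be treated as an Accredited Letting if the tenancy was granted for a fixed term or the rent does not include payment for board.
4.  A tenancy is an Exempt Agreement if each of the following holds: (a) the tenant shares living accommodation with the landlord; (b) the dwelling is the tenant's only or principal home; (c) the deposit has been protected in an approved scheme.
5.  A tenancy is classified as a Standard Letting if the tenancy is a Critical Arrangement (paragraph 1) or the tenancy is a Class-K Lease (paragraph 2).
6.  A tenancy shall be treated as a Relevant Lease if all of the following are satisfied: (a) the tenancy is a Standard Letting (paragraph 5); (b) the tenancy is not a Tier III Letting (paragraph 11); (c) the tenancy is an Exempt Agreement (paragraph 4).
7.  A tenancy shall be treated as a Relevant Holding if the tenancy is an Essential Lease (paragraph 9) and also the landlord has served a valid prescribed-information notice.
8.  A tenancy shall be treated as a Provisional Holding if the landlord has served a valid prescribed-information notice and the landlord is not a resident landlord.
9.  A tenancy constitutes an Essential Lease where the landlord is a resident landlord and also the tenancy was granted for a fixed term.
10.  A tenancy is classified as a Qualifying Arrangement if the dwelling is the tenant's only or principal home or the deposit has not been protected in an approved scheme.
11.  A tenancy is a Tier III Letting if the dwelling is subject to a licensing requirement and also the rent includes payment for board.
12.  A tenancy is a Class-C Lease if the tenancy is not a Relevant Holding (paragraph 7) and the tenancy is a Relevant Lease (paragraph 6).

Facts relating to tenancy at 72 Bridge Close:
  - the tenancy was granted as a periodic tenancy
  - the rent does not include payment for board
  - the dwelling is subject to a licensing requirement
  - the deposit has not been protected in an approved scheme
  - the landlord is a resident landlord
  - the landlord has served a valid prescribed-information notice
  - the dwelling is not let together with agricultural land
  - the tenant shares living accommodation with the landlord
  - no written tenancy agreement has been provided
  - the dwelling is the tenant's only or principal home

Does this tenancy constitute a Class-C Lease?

No

paragraph 9 — Essential Lease: [the landlord is a resident landlord? yes] AND [the tenancy was granted for a fixed term? no] → not satisfied.
paragraph 7 — Relevant Holding: [Essential Lease (paragraph 9)? no] AND [the landlord has served a valid prescribed-information notice? yes] → not satisfied.
paragraph 1 — Critical Arrangement: [a written tenancy agreement has been provided? no] AND [the dwelling is let together with agricultural land? no] AND [the rent does not include payment for board? yes] → not satisfied.
paragraph 2 — Class-K Lease: no written tenancy agreement has been provided? yes; the landlord has served a valid prescribed-information notice? yes; the landlord is a resident landlord? yes — 3 of 3 hold (need ≥2) → satisfied.
paragraph 5 — Standard Letting: [Critical Arrangement (paragraph 1)? no] OR [Class-K Lease (paragraph 2)? yes] → satisfied.
paragraph 11 — Tier III Letting: [the dwelling is subject to a licensing requirement? yes] AND [the rent includes payment for board? no] → not satisfied.
paragraph 4 — Exempt Agreement: [the tenant shares living accommodation with the landlord? yes] AND [the dwelling is the tenant's only or principal home? yes] AND [the deposit has been protected in an approved scheme? no] → not satisfied.
paragraph 6 — Relevant Lease: [Standard Letting (paragraph 5)? yes] AND [not a Tier III Letting (paragraph 11)? yes] AND [Exempt Agreement (paragraph 4)? no] → not satisfied.
paragraph 12 — Class-C Lease: [not a Relevant Holding (paragraph 7)? yes] AND [Relevant Lease (paragraph 6)? no] → not satisfied.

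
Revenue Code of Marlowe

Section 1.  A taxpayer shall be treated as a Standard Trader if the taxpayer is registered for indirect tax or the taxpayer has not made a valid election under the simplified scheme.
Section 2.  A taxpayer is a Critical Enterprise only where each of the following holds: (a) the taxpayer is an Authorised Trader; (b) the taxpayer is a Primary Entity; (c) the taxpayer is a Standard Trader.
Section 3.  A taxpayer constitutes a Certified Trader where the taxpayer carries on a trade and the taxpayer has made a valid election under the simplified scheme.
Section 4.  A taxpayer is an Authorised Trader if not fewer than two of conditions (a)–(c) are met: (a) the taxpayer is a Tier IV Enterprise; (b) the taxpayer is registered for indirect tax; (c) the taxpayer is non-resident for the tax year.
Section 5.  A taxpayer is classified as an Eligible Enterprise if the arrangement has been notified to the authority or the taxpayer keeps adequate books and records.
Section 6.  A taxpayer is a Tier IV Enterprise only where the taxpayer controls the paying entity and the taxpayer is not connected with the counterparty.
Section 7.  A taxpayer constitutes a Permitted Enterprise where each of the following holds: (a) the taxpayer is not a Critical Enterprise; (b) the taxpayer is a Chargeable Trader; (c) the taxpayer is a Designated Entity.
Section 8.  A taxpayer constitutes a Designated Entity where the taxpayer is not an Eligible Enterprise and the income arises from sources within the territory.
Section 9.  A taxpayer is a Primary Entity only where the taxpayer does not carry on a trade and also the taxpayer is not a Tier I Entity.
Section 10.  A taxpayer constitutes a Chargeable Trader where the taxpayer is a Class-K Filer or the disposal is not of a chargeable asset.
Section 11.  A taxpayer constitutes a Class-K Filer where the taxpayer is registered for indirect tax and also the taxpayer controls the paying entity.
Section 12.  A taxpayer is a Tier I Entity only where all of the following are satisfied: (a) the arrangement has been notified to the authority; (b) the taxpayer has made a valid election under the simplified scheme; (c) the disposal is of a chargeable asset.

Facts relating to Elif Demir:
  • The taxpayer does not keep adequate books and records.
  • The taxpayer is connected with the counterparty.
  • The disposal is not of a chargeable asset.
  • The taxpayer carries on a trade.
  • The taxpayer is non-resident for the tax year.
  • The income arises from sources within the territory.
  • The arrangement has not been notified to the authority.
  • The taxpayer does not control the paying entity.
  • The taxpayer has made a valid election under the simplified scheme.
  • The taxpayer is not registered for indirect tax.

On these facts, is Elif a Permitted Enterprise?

Yes

Under section 6: the taxpayer controls the paying entity? no; and the taxpayer is not connected with the counterparty? no. So the taxpayer is not a Tier IV Enterprise.
Under section 4: Tier IV Enterprise (section 6)? no; the taxpayer is registered for indirect tax? no; the taxpayer is non-resident for the tax year? yes — 1 of 3 hold (need ≥2) → not satisfied.
Under section 12: the arrangement has been notified to the authority? no; and the taxpayer has made a valid election under the simplified scheme? yes; and the disposal is of a chargeable asset? no. So the taxpayer is not a Tier I Entity.
Under section 9: the taxpayer does not carry on a trade? no; and not a Tier I Entity (section 12)? yes. So the taxpayer is not a Primary Entity.
Under section 1: the taxpayer is registered for indirect tax? no; or the taxpayer has not made a valid election under the simplified scheme? no. So the taxpayer is not a Standard Trader.
Under section 2: Authorised Trader (section 4)? no; and Primary Entity (section 9)? no; and Standard Trader (section 1)? no. So the taxpayer is not a Critical Enterprise.
Under section 11: the taxpayer is registered for indirect tax? no; and the taxpayer controls the paying entity? no. So the taxpayer is not a Class-K Filer.
Under section 10: Class-K Filer (section 11)? no; or the disposal is not of a chargeable asset? yes. So the taxpayer is a Chargeable Trader.
Under section 5: the arrangement has been notified to the authority? no; or the taxpayer keeps adequate books and records? no. So the taxpayer is not an Eligible Enterprise.
Under section 8: not an Eligible Enterprise (section 5)? yes; and the income arises from sources within the territory? yes. So the taxpayer is a Designated Entity.
Under section 7: not a Critical Enterprise (section 2)? yes; and Chargeable Trader (section 10)? yes; and Designated Entity (section 8)? yes. So the taxpayer is a Permitted Enterprise.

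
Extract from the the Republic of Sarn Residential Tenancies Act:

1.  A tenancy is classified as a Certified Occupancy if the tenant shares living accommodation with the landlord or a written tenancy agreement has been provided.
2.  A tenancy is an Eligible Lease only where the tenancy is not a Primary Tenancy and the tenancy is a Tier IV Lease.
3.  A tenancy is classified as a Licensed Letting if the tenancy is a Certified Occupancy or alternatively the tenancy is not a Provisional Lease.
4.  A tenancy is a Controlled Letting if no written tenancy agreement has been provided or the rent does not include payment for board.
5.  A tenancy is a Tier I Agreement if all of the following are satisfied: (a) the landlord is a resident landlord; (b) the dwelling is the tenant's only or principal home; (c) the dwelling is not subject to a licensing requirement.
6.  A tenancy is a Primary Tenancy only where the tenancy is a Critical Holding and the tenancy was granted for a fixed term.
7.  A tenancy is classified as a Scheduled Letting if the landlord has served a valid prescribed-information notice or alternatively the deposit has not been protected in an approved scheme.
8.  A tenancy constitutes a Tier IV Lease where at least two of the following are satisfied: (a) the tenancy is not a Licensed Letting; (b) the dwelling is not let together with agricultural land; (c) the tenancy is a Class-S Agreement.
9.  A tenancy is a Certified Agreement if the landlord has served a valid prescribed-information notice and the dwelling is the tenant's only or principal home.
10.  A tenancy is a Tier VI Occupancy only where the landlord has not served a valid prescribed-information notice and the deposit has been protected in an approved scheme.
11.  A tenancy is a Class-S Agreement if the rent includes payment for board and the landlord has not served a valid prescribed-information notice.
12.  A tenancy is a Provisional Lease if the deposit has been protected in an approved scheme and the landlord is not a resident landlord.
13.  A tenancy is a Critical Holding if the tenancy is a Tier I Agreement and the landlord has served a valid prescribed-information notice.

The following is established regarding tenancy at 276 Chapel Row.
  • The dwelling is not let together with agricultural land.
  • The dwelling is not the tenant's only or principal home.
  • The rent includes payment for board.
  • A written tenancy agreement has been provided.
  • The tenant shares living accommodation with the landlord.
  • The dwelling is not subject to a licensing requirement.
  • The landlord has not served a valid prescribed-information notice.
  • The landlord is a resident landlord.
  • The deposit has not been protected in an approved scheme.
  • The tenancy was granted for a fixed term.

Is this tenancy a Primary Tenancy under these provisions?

paragraph 5 — Tier I Agreement: [the landlord is a resident landlord? yes] AND [the dwelling is the tenant's only or principal home? no] AND [the dwelling is not subject to a licensing requirement? yes] → not satisfied.
paragraph 13 — Critical Holding: [Tier I Agreement (paragraph 5)? no] AND [the landlord has served a valid prescribed-information notice? no] → not satisfied.
paragraph 6 — Primary Tenancy: [Critical Holding (paragraph 13)? no] AND [the tenancy was granted for a fixed term? yes] → not satisfied.

No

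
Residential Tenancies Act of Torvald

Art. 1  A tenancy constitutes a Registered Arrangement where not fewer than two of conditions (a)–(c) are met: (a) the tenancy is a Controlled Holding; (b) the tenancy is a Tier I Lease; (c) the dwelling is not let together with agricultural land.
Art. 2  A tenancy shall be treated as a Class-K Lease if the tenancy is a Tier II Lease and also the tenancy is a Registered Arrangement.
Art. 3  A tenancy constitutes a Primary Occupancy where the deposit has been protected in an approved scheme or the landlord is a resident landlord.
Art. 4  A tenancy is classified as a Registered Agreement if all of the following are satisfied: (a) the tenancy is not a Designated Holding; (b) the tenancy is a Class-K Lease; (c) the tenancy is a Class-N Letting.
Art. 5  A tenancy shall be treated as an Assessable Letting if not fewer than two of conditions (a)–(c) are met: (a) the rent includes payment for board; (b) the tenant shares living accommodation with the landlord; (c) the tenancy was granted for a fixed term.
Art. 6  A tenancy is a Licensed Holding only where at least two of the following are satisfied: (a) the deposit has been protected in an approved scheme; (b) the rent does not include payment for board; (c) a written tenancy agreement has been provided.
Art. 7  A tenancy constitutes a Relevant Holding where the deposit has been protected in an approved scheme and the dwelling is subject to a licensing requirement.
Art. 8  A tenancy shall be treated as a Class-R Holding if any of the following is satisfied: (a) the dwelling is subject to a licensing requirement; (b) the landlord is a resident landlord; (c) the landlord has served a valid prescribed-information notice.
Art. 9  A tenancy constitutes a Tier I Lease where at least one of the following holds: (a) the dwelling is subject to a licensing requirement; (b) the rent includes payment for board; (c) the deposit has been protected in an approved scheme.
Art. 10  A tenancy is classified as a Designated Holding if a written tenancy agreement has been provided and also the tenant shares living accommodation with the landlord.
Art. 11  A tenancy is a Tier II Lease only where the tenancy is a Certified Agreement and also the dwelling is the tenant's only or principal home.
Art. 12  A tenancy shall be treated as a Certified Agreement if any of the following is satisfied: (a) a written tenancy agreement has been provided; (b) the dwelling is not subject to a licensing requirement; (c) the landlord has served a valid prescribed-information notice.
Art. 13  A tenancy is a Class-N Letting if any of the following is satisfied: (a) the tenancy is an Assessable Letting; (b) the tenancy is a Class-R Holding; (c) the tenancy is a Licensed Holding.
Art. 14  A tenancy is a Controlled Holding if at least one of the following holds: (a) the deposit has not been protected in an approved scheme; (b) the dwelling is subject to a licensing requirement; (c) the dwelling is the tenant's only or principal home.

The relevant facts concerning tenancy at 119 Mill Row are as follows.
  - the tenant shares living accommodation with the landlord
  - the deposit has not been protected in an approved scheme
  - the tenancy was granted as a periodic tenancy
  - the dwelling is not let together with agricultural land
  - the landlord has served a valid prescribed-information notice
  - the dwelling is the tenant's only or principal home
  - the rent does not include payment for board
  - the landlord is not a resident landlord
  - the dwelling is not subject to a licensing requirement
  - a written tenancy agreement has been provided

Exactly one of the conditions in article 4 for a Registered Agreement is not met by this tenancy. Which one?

Under article 10: a written tenancy agreement has been provided? yes; and the tenant shares living accommodation with the landlord? yes. So the tenancy is a Designated Holding.
Under article 12: a written tenancy agreement has been provided? yes; or the dwelling is not subject to a licensing requirement? yes; or the landlord has served a valid prescribed-information notice? yes. So the tenancy is a Certified Agreement.
Under article 11: Certified Agreement (article 12)? yes; and the dwelling is the tenant's only or principal home? yes. So the tenancy is a Tier II Lease.
Under article 14: the deposit has not been protected in an approved scheme? yes; or the dwelling is subject to a licensing requirement? no; or the dwelling is the tenant's only or principal home? yes. So the tenancy is a Controlled Holding.
Under article 9: the dwelling is subject to a licensing requirement? no; or the rent includes payment for board? no; or the deposit has been protected in an approved scheme? no. So the tenancy is not a Tier I Lease.
Under article 1: Controlled Holding (article 14)? yes; Tier I Lease (article 9)? no; the dwelling is not let together with agricultural land? yes — 2 of 3 hold (need ≥2) → satisfied.
Under article 2: Tier II Lease (article 11)? yes; and Registered Arrangement (article 1)? yes. So the tenancy is a Class-K Lease.
Under article 5: the rent includes payment for board? no; the tenant shares living accommodation with the landlord? yes; the tenancy was granted for a fixed term? no — 1 of 3 hold (need ≥2) → not satisfied.
Under article 8: the dwelling is subject to a licensing requirement? no; or the landlord is a resident landlord? no; or the landlord has served a valid prescribed-information notice? yes. So the tenancy is a Class-R Holding.
Under article 6: the deposit has been protected in an approved scheme? no; the rent does not include payment for board? yes; a written tenancy agreement has been provided? yes — 2 of 3 hold (need ≥2) → satisfied.
Under article 13: Assessable Letting (article 5)? no; or Class-R Holding (article 8)? yes; or Licensed Holding (article 6)? yes. So the tenancy is a Class-N Letting.
Under article 4: not a Designated Holding (article 10)? no; and Class-K Lease (article 2)? yes; and Class-N Letting (article 13)? yes. So the tenancy is not a Registered Agreement.

Designated Holding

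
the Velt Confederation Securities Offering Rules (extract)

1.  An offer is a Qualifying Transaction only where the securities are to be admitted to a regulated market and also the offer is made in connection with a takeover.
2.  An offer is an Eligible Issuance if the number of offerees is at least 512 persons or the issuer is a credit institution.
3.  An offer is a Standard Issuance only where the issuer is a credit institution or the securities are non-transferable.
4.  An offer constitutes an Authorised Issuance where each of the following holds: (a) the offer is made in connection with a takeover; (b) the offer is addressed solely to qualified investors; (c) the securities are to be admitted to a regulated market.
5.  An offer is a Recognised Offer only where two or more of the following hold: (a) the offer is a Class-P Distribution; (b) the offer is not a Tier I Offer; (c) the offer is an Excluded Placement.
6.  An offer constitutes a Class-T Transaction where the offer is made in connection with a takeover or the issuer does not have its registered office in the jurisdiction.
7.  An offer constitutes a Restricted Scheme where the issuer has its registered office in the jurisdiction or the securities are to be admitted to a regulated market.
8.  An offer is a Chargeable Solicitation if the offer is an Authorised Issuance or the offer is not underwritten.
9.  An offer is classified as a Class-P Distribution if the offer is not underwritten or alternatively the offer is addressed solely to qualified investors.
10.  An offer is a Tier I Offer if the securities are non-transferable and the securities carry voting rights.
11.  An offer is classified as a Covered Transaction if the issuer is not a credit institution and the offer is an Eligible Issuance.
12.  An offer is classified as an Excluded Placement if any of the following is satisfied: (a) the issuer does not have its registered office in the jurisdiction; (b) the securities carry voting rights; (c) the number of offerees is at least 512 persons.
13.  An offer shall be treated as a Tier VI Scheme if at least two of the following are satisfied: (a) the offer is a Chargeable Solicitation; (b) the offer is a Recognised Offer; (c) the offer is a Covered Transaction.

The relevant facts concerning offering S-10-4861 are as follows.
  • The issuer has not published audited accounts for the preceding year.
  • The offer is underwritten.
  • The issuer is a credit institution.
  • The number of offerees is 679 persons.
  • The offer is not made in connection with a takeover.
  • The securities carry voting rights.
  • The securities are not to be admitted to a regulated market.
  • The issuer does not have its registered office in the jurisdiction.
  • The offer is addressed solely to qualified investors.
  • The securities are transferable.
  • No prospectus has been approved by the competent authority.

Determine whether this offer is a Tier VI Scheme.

No

Under paragraph 4: the offer is made in connection with a takeover? no; and the offer is addressed solely to qualified investors? yes; and the securities are to be admitted to a regulated market? no. So the offer is not an Authorised Issuance.
Under paragraph 8: Authorised Issuance (paragraph 4)? no; or the offer is not underwritten? no. So the offer is not a Chargeable Solicitation.
Under paragraph 9: the offer is not underwritten? no; or the offer is addressed solely to qualified investors? yes. So the offer is a Class-P Distribution.
Under paragraph 10: the securities are non-transferable? no; and the securities carry voting rights? yes. So the offer is not a Tier I Offer.
Under paragraph 12: the issuer does not have its registered office in the jurisdiction? yes; or the securities carry voting rights? yes; or number of offerees: 679 persons ≥ 512 persons? yes. So the offer is an Excluded Placement.
Under paragraph 5: Class-P Distribution (paragraph 9)? yes; not a Tier I Offer (paragraph 10)? yes; Excluded Placement (paragraph 12)? yes — 3 of 3 hold (need ≥2) → satisfied.
Under paragraph 2: number of offerees: 679 persons ≥ 512 persons? yes; or the issuer is a credit institution? yes. So the offer is an Eligible Issuance.
Under paragraph 11: the issuer is not a credit institution? no; and Eligible Issuance (paragraph 2)? yes. So the offer is not a Covered Transaction.
Under paragraph 13: Chargeable Solicitation (paragraph 8)? no; Recognised Offer (paragraph 5)? yes; Covered Transaction (paragraph 11)? no — 1 of 3 hold (need ≥2) → not satisfied.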